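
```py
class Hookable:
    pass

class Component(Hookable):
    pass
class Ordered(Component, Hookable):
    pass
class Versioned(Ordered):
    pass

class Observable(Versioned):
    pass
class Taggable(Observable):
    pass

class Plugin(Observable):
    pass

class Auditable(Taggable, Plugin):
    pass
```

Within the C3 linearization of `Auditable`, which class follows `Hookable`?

object

L[Auditable] = Auditable + merge(L[Taggable], L[Plugin], [Taggable Plugin])
  take Taggable:  [Taggable Observable Versioned Ordered Component Hookable object] + [Plugin Observable Versioned Ordered Component Hookable object] + [Taggable Plugin]
  take Plugin:  [Observable Versioned Ordered Component Hookable object] + [Plugin Observable Versioned Ordered Component Hookable object] + [Plugin]
  take Observable:  [Observable Versioned Ordered Component Hookable object] + [Observable Versioned Ordered Component Hookable object]
  take Versioned:  [Versioned Ordered Component Hookable object] + [Versioned Ordered Component Hookable object]
  take Ordered:  [Ordered Component Hookable object] + [Ordered Component Hookable object]
  take Component:  [Component Hookable object] + [Component Hookable object]
  take Hookable:  [Hookable object] + [Hookable object]
  take object:  [object] + [object]
MRO: Auditable Taggable Plugin Observable Versioned Ordered Component Hookable object
Hookable is at position 7; next is object.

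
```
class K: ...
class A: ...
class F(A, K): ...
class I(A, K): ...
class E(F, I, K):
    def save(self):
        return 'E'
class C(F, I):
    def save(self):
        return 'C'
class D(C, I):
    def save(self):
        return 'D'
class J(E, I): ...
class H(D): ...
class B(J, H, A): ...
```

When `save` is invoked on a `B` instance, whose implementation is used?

E

L[B] = B + merge(L[J], L[H], L[A], [J H A])
  take J:  [J E F I A K object] + [H D C F I A K object] + [A object] + [J H A]
  take E:  [E F I A K object] + [H D C F I A K object] + [A object] + [H A]
  take H:  [F I A K object] + [H D C F I A K object] + [A object] + [H A]
  take D:  [F I A K object] + [D C F I A K object] + [A object] + [A]
  take C:  [F I A K object] + [C F I A K object] + [A object] + [A]
  take F:  [F I A K object] + [F I A K object] + [A object] + [A]
  take I:  [I A K object] + [I A K object] + [A object] + [A]
  take A:  [A K object] + [A K object] + [A object] + [A]
  take K:  [K object] + [K object] + [object]
  take object:  [object] + [object] + [object]
MRO: B J E H D C F I A K object
save is defined in: C, D, E. First along the MRO is E.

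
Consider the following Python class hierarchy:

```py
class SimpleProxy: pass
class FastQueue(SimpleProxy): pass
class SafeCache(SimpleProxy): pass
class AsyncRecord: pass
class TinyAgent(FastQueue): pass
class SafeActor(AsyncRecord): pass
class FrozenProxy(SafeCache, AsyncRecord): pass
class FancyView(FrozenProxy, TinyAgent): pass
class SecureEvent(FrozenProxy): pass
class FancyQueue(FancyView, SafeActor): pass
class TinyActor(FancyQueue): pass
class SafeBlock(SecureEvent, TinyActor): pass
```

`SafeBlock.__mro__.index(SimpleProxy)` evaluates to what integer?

9

L[SafeBlock] = SafeBlock + merge(L[SecureEvent], L[TinyActor], [SecureEvent TinyActor])
  take SecureEvent:  [SecureEvent FrozenProxy SafeCache SimpleProxy AsyncRecord object] + [TinyActor FancyQueue FancyView FrozenProxy SafeCache TinyAgent FastQueue SimpleProxy SafeActor AsyncRecord object] + [SecureEvent TinyActor]
  take TinyActor:  [FrozenProxy SafeCache SimpleProxy AsyncRecord object] + [TinyActor FancyQueue FancyView FrozenProxy SafeCache TinyAgent FastQueue SimpleProxy SafeActor AsyncRecord object] + [TinyActor]
  take FancyQueue:  [FrozenProxy SafeCache SimpleProxy AsyncRecord object] + [FancyQueue FancyView FrozenProxy SafeCache TinyAgent FastQueue SimpleProxy SafeActor AsyncRecord object]
  take FancyView:  [FrozenProxy SafeCache SimpleProxy AsyncRecord object] + [FancyView FrozenProxy SafeCache TinyAgent FastQueue SimpleProxy SafeActor AsyncRecord object]
  take FrozenProxy:  [FrozenProxy SafeCache SimpleProxy AsyncRecord object] + [FrozenProxy SafeCache TinyAgent FastQueue SimpleProxy SafeActor AsyncRecord object]
  take SafeCache:  [SafeCache SimpleProxy AsyncRecord object] + [SafeCache TinyAgent FastQueue SimpleProxy SafeActor AsyncRecord object]
  take TinyAgent:  [SimpleProxy AsyncRecord object] + [TinyAgent FastQueue SimpleProxy SafeActor AsyncRecord object]
  take FastQueue:  [SimpleProxy AsyncRecord object] + [FastQueue SimpleProxy SafeActor AsyncRecord object]
  take SimpleProxy:  [SimpleProxy AsyncRecord object] + [SimpleProxy SafeActor AsyncRecord object]
  take SafeActor:  [AsyncRecord object] + [SafeActor AsyncRecord object]
  take AsyncRecord:  [AsyncRecord object] + [AsyncRecord object]
  take object:  [object] + [object]
MRO: SafeBlock SecureEvent TinyActor FancyQueue FancyView FrozenProxy SafeCache TinyAgent FastQueue SimpleProxy SafeActor AsyncRecord object
SimpleProxy sits at index 9.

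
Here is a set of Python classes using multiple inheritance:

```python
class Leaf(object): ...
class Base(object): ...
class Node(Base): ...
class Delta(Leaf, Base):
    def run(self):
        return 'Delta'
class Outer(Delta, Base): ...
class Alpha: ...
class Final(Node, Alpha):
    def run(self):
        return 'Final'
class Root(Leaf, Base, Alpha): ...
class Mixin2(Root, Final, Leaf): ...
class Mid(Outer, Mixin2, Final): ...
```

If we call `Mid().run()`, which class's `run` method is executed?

L[Mid] = Mid + merge(L[Outer], L[Mixin2], L[Final], [Outer Mixin2 Final])
  take Outer:  [Outer Delta Leaf Base object] + [Mixin2 Root Final Leaf Node Base Alpha object] + [Final Node Base Alpha object] + [Outer Mixin2 Final]
  take Delta:  [Delta Leaf Base object] + [Mixin2 Root Final Leaf Node Base Alpha object] + [Final Node Base Alpha object] + [Mixin2 Final]
  take Mixin2:  [Leaf Base object] + [Mixin2 Root Final Leaf Node Base Alpha object] + [Final Node Base Alpha object] + [Mixin2 Final]
  take Root:  [Leaf Base object] + [Root Final Leaf Node Base Alpha object] + [Final Node Base Alpha object] + [Final]
  take Final:  [Leaf Base object] + [Final Leaf Node Base Alpha object] + [Final Node Base Alpha object] + [Final]
  take Leaf:  [Leaf Base object] + [Leaf Node Base Alpha object] + [Node Base Alpha object]
  take Node:  [Base object] + [Node Base Alpha object] + [Node Base Alpha object]
  take Base:  [Base object] + [Base Alpha object] + [Base Alpha object]
  take Alpha:  [object] + [Alpha object] + [Alpha object]
  take object:  [object] + [object] + [object]
MRO: Mid Outer Delta Mixin2 Root Final Leaf Node Base Alpha object
run is defined in: Delta, Final. First along the MRO is Delta.

Delta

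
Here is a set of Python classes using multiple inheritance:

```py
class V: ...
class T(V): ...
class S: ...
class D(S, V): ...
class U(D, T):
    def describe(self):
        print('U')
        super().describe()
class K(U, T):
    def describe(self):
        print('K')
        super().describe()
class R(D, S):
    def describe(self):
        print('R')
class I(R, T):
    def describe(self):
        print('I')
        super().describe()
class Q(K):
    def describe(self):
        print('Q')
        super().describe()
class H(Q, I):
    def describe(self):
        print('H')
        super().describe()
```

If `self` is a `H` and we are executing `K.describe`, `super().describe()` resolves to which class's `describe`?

U

L[H] = H + merge(L[Q], L[I], [Q I])
  take Q:  [Q K U D S T V object] + [I R D S T V object] + [Q I]
  take K:  [K U D S T V object] + [I R D S T V object] + [I]
  take U:  [U D S T V object] + [I R D S T V object] + [I]
  take I:  [D S T V object] + [I R D S T V object] + [I]
  take R:  [D S T V object] + [R D S T V object]
  take D:  [D S T V object] + [D S T V object]
  take S:  [S T V object] + [S T V object]
  take T:  [T V object] + [T V object]
  take V:  [V object] + [V object]
  take object:  [object] + [object]
MRO: H Q K U I R D S T V object
super() in K.describe on a H instance goes to the class after K in H's MRO: U.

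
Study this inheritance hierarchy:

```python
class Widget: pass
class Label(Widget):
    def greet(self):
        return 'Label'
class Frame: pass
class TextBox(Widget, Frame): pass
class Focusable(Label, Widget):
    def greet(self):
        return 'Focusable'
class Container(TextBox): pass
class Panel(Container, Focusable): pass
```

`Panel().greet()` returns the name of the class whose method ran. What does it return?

L[Panel] = Panel + merge(L[Container], L[Focusable], [Container Focusable])
  take Container:  [Container TextBox Widget Frame object] + [Focusable Label Widget object] + [Container Focusable]
  take TextBox:  [TextBox Widget Frame object] + [Focusable Label Widget object] + [Focusable]
  take Focusable:  [Widget Frame object] + [Focusable Label Widget object] + [Focusable]
  take Label:  [Widget Frame object] + [Label Widget object]
  take Widget:  [Widget Frame object] + [Widget object]
  take Frame:  [Frame object] + [object]
  take object:  [object] + [object]
MRO: Panel Container TextBox Focusable Label Widget Frame object
greet is defined in: Focusable, Label. First along the MRO is Focusable.

Focusable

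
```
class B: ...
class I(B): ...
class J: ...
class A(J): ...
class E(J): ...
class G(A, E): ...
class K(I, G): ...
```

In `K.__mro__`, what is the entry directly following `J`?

L[K] = K + merge(L[I], L[G], [I G])
  take I:  [I B object] + [G A E J object] + [I G]
  take B:  [B object] + [G A E J object] + [G]
  take G:  [object] + [G A E J object] + [G]
  take A:  [object] + [A E J object]
  take E:  [object] + [E J object]
  take J:  [object] + [J object]
  take object:  [object] + [object]
MRO: K I B G A E J object
J is at position 6; next is object.

object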